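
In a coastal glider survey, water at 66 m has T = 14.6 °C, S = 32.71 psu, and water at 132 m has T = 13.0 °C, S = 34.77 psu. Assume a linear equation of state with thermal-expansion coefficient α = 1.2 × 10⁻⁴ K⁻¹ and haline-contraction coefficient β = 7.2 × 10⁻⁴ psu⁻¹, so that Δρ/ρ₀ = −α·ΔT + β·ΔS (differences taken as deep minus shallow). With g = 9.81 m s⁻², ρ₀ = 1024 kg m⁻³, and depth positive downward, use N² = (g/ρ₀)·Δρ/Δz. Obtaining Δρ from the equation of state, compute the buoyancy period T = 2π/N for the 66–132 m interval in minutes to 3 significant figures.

6.64 min

ΔT = -1.6 K, ΔS = +2.06 psu (deep − shallow).
Δρ/ρ₀ = −αΔT + βΔS = 1.92 × 10⁻⁴ + 1.4832 × 10⁻³ = 1.6752 × 10⁻³, so Δρ ≈ 1.715 kg m⁻³.
N² = (g/ρ₀)·Δρ/Δz = g·(Δρ/ρ₀)/Δz = 9.81 × 1.6752 × 10⁻³ / 66 = 2.4900 × 10⁻⁴ s⁻².
N = √(2.4900 × 10⁻⁴) = 0.015780 rad s⁻¹ → T = 2π/N = 398.17 s = 6.6362 min ≈ 6.64 min.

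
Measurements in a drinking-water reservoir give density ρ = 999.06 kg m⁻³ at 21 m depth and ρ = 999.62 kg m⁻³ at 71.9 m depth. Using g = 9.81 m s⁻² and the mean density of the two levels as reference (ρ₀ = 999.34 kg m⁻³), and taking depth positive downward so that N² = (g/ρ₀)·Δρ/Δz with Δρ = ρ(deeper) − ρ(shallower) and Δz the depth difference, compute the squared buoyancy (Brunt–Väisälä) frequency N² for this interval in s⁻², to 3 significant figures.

1.08 × 10⁻⁴ s⁻²

Δρ = 999.62 − 999.06 = 0.56 kg m⁻³ over Δz = 71.9 − 21 = 50.9 m.
N² = (9.81/999.34) × (0.56/50.9) = 1.0800 × 10⁻⁴ s⁻² ≈ 1.08 × 10⁻⁴ s⁻².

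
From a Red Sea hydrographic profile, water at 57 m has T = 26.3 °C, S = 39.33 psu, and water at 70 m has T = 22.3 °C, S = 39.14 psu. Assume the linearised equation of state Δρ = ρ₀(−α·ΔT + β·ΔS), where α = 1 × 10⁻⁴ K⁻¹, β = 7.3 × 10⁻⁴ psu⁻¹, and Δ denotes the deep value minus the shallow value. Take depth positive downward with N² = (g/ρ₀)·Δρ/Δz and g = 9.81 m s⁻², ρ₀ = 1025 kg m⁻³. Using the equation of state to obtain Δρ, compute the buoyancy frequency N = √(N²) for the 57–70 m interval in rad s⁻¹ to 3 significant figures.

0.0140 rad s⁻¹

ΔT = -4.0 K, ΔS = -0.19 psu (deep − shallow).
Δρ/ρ₀ = −αΔT + βΔS = 4.00 × 10⁻⁴ − 1.387 × 10⁻⁴ = 2.613 × 10⁻⁴, so Δρ ≈ 0.2678 kg m⁻³.
N² = (g/ρ₀)·Δρ/Δz = g·(Δρ/ρ₀)/Δz = 9.81 × 2.613 × 10⁻⁴ / 13 = 1.9718 × 10⁻⁴ s⁻².
N = √(1.9718 × 10⁻⁴) = 0.014042 rad s⁻¹ ≈ 0.0140 rad s⁻¹.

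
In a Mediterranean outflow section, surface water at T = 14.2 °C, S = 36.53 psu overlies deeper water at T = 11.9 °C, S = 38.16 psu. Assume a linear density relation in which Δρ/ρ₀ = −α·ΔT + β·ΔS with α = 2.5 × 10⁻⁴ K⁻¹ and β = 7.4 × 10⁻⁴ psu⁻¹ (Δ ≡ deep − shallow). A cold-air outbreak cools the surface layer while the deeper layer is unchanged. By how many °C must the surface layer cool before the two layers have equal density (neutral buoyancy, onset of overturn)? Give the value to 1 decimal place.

Neutral buoyancy requires Δρ = 0, i.e. −α(T_deep − T_surf′) + β(S_deep − S_surf) = 0.
T_surf′ = T_deep − (β/α)·ΔS = 11.9 − (7.4 × 10⁻⁴/2.5 × 10⁻⁴)·(+1.63) = 7.075 °C.
Cooling required: 14.2 − (7.075) = 7.125 °C.

7.1 °C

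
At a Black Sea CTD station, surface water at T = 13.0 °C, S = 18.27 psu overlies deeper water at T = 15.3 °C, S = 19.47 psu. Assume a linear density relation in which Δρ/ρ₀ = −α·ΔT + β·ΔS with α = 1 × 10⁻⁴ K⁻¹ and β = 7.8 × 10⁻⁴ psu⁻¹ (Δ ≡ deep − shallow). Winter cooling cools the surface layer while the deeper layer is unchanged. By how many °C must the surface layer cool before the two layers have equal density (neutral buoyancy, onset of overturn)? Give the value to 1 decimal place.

7.1 °C

Neutral buoyancy requires Δρ = 0, i.e. −α(T_deep − T_surf′) + β(S_deep − S_surf) = 0.
T_surf′ = T_deep − (β/α)·ΔS = 15.3 − (7.8 × 10⁻⁴/1 × 10⁻⁴)·(+1.20) = 5.940 °C.
Cooling required: 13.0 − (5.940) = 7.060 °C.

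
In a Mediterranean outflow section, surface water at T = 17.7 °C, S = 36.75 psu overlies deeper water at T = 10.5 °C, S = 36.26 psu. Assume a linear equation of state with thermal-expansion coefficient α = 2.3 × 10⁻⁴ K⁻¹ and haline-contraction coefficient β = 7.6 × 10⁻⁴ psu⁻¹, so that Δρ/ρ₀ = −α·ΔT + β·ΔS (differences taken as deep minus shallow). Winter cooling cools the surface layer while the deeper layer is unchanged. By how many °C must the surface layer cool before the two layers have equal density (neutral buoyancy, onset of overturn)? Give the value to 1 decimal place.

5.6 °C

Neutral buoyancy requires Δρ = 0, i.e. −α(T_deep − T_surf′) + β(S_deep − S_surf) = 0.
T_surf′ = T_deep − (β/α)·ΔS = 10.5 − (7.6 × 10⁻⁴/2.3 × 10⁻⁴)·(-0.49) = 12.119 °C.
Cooling required: 17.7 − (12.119) = 5.581 °C.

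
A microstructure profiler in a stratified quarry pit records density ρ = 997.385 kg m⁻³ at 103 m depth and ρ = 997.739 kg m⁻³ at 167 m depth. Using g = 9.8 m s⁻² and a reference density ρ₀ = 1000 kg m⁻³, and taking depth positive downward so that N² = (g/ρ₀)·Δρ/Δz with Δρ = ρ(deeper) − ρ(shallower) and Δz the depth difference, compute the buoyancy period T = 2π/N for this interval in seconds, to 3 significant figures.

853 s

Δρ = 997.739 − 997.385 = 0.354 kg m⁻³ over Δz = 167 − 103 = 64 m.
N² = (9.8/1000) × (0.354/64) = 5.4206 × 10⁻⁵ s⁻².
N = √(5.4206 × 10⁻⁵) = 7.3625 × 10⁻³ rad s⁻¹, so T = 2π/N = 853.40 s ≈ 853 s.
N² > 0, so the interval is statically stable.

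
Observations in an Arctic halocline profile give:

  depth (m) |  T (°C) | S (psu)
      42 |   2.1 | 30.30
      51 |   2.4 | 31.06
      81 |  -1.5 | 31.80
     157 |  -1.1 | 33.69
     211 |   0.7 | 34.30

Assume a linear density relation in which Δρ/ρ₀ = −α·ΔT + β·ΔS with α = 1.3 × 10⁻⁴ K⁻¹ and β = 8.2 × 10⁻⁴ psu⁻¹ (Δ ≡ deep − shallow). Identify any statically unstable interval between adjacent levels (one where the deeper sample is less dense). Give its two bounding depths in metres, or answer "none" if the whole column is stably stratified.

Evaluate Δρ/ρ₀ = −αΔT + βΔS across each adjacent pair:
  42–51 m: −αΔT+βΔS = −(1.3 × 10⁻⁴)(+0.3)+(8.2 × 10⁻⁴)(+0.76) = 5.8 × 10⁻⁴ → stable
  51–81 m: −αΔT+βΔS = −(1.3 × 10⁻⁴)(-3.9)+(8.2 × 10⁻⁴)(+0.74) = 1.1 × 10⁻³ → stable
  81–157 m: −αΔT+βΔS = −(1.3 × 10⁻⁴)(+0.4)+(8.2 × 10⁻⁴)(+1.89) = 1.5 × 10⁻³ → stable
  157–211 m: −αΔT+βΔS = −(1.3 × 10⁻⁴)(+1.8)+(8.2 × 10⁻⁴)(+0.61) = 2.7 × 10⁻⁴ → stable
Every interval has Δρ > 0: the column is stably stratified throughout.

none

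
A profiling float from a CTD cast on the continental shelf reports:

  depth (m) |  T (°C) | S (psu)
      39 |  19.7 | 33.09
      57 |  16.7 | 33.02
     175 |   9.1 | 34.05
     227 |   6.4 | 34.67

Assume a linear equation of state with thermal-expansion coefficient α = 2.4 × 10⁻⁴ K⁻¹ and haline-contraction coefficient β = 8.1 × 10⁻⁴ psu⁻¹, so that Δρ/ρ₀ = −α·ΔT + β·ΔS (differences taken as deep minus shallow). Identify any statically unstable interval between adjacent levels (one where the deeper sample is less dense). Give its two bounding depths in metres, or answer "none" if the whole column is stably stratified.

none

Evaluate Δρ/ρ₀ = −αΔT + βΔS across each adjacent pair:
  39–57 m: −αΔT+βΔS = −(2.4 × 10⁻⁴)(-3.0)+(8.1 × 10⁻⁴)(-0.07) = 6.6 × 10⁻⁴ → stable
  57–175 m: −αΔT+βΔS = −(2.4 × 10⁻⁴)(-7.6)+(8.1 × 10⁻⁴)(+1.03) = 2.7 × 10⁻³ → stable
  175–227 m: −αΔT+βΔS = −(2.4 × 10⁻⁴)(-2.7)+(8.1 × 10⁻⁴)(+0.62) = 1.2 × 10⁻³ → stable
Every interval has Δρ > 0: the column is stably stratified throughout.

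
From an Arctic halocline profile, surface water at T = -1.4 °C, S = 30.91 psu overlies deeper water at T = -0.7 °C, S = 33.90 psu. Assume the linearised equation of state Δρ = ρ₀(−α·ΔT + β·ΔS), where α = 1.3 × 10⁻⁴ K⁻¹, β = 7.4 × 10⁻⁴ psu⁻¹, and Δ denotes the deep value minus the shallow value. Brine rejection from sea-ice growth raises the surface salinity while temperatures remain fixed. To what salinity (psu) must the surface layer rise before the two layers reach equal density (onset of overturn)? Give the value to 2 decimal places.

Neutral buoyancy requires −α(T_deep − T_surf) + β(S_deep − S_surf′) = 0.
S_surf′ = S_deep − (α/β)·ΔT = 33.90 − (1.3 × 10⁻⁴/7.4 × 10⁻⁴)·(+0.7) = 33.7770 psu.
Increase required: 33.7770 − 30.91 = 2.8670 psu.

33.78 psu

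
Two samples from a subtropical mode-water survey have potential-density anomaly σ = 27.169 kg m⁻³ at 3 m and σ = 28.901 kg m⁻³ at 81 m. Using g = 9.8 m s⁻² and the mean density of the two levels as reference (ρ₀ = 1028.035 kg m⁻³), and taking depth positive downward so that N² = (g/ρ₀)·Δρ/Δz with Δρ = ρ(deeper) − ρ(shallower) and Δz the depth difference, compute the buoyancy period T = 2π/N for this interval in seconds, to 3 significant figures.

432 s

Δρ = 1028.901 − 1027.169 = 1.732 kg m⁻³ over Δz = 81 − 3 = 78 m.
N² = (9.8/1028.035) × (1.732/78) = 2.1168 × 10⁻⁴ s⁻².
N = √(2.1168 × 10⁻⁴) = 0.014549 rad s⁻¹, so T = 2π/N = 431.86 s ≈ 432 s.
A positive N² confirms static stability across the interval.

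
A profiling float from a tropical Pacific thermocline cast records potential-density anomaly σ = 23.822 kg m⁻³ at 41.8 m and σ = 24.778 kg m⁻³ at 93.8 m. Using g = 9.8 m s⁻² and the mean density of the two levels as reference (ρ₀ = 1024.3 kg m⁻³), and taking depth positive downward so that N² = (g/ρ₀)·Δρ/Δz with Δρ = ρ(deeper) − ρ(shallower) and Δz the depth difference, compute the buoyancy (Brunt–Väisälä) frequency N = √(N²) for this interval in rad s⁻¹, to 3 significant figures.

Δρ = 1024.778 − 1023.822 = 0.956 kg m⁻³ over Δz = 93.8 − 41.8 = 52 m.
N² = (9.8/1024.3) × (0.956/52) = 1.7589 × 10⁻⁴ s⁻².
N = √(1.7589 × 10⁻⁴) = 0.013262 rad s⁻¹ ≈ 0.0133 rad s⁻¹.

0.0133 rad s⁻¹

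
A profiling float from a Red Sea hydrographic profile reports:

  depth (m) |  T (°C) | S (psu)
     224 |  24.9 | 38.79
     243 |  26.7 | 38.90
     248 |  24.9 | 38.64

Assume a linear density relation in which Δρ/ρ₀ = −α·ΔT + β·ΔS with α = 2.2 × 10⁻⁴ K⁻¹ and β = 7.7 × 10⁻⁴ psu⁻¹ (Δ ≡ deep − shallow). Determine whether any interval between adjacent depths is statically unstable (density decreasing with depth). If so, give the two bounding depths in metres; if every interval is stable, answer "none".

224–243 m

Evaluate Δρ/ρ₀ = −αΔT + βΔS across each adjacent pair:
  224–243 m: −αΔT+βΔS = −(2.2 × 10⁻⁴)(+1.8)+(7.7 × 10⁻⁴)(+0.11) = -3.1 × 10⁻⁴ → UNSTABLE
  243–248 m: −αΔT+βΔS = −(2.2 × 10⁻⁴)(-1.8)+(7.7 × 10⁻⁴)(-0.26) = 2.0 × 10⁻⁴ → stable
The 224–243 m interval has Δρ < 0: lighter water underlies denser water.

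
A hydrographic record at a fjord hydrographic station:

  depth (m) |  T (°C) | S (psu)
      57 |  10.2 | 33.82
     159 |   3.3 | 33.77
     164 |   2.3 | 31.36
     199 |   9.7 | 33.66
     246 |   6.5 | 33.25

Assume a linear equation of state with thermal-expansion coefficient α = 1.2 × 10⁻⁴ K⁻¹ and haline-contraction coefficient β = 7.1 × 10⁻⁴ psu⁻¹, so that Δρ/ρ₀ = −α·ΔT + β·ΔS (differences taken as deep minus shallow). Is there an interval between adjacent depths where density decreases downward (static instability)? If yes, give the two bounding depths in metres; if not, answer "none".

159–164 m

Evaluate Δρ/ρ₀ = −αΔT + βΔS across each adjacent pair:
  57–159 m: −αΔT+βΔS = −(1.2 × 10⁻⁴)(-6.9)+(7.1 × 10⁻⁴)(-0.05) = 7.9 × 10⁻⁴ → stable
  159–164 m: −αΔT+βΔS = −(1.2 × 10⁻⁴)(-1.0)+(7.1 × 10⁻⁴)(-2.41) = -1.6 × 10⁻³ → UNSTABLE
  164–199 m: −αΔT+βΔS = −(1.2 × 10⁻⁴)(+7.4)+(7.1 × 10⁻⁴)(+2.30) = 7.4 × 10⁻⁴ → stable
  199–246 m: −αΔT+βΔS = −(1.2 × 10⁻⁴)(-3.2)+(7.1 × 10⁻⁴)(-0.41) = 9.3 × 10⁻⁵ → stable
The 159–164 m interval has Δρ < 0: lighter water underlies denser water.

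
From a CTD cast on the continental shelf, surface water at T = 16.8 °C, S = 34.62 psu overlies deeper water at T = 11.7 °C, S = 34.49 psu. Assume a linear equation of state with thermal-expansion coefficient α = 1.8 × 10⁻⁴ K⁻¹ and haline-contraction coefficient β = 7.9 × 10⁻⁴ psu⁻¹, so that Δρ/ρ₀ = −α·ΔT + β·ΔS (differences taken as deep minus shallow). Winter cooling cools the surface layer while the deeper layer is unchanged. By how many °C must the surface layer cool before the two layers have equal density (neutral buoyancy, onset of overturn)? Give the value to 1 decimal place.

4.5 °C

Neutral buoyancy requires Δρ = 0, i.e. −α(T_deep − T_surf′) + β(S_deep − S_surf) = 0.
T_surf′ = T_deep − (β/α)·ΔS = 11.7 − (7.9 × 10⁻⁴/1.8 × 10⁻⁴)·(-0.13) = 12.271 °C.
Cooling required: 16.8 − (12.271) = 4.529 °C.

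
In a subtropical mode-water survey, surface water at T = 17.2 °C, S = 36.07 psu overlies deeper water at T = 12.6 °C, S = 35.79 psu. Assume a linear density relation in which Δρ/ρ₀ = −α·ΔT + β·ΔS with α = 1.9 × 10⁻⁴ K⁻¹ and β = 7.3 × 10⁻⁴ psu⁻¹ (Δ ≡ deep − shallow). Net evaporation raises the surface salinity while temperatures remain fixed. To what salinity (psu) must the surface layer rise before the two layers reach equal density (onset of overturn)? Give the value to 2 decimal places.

Neutral buoyancy requires −α(T_deep − T_surf) + β(S_deep − S_surf′) = 0.
S_surf′ = S_deep − (α/β)·ΔT = 35.79 − (1.9 × 10⁻⁴/7.3 × 10⁻⁴)·(-4.6) = 36.9873 psu.
Increase required: 36.9873 − 36.07 = 0.9173 psu.

36.99 psu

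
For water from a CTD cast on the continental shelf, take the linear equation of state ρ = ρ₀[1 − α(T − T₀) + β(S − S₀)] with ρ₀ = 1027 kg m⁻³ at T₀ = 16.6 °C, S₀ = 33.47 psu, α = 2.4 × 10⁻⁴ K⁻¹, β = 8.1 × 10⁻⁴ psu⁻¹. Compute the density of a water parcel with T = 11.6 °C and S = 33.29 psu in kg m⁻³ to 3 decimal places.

1028.083 kg m⁻³

T − T₀ = -5.0 K, S − S₀ = -0.18 psu.
Bracket = 1 − α·(-5.0) + β·(-0.18) = 1 + (1.0542 × 10⁻³) = 1.0010542.
ρ = 1027 × 1.0010542 = 1028.083 kg m⁻³.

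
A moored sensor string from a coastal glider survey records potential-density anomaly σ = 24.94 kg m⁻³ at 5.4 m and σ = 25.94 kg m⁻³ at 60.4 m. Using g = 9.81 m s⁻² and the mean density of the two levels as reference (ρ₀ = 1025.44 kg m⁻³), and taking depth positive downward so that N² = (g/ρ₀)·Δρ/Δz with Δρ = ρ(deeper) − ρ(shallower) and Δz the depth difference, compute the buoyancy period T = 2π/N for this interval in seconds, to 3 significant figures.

476 s

Δρ = 1025.94 − 1024.94 = 1.00 kg m⁻³ over Δz = 60.4 − 5.4 = 55 m.
N² = (9.81/1025.44) × (1.00/55) = 1.7394 × 10⁻⁴ s⁻².
N = √(1.7394 × 10⁻⁴) = 0.013189 rad s⁻¹, so T = 2π/N = 476.40 s ≈ 476 s.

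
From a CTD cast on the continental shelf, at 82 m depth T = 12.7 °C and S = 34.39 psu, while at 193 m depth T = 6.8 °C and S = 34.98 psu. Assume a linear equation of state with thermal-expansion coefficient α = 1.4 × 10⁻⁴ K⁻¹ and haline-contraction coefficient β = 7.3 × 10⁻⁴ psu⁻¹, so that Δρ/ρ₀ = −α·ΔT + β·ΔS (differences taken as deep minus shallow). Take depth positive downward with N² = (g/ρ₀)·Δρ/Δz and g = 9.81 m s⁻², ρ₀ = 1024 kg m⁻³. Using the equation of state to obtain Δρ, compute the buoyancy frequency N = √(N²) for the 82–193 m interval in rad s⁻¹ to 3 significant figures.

0.0105 rad s⁻¹

ΔT = -5.9 K, ΔS = +0.59 psu (deep − shallow).
Δρ/ρ₀ = −αΔT + βΔS = 8.26 × 10⁻⁴ + 4.307 × 10⁻⁴ = 1.2567 × 10⁻³, so Δρ ≈ 1.287 kg m⁻³.
N² = (g/ρ₀)·Δρ/Δz = g·(Δρ/ρ₀)/Δz = 9.81 × 1.2567 × 10⁻³ / 111 = 1.1107 × 10⁻⁴ s⁻².
N = √(1.1107 × 10⁻⁴) = 0.010539 rad s⁻¹ ≈ 0.0105 rad s⁻¹.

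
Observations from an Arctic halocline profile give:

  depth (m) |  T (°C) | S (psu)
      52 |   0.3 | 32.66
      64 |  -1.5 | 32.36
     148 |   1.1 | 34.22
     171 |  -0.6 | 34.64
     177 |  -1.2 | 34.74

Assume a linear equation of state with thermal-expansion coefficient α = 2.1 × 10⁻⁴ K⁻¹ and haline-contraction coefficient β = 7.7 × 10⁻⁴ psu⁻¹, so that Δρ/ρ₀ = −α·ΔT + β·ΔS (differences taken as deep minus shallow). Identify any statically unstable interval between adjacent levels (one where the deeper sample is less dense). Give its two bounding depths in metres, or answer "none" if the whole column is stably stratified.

none

Evaluate Δρ/ρ₀ = −αΔT + βΔS across each adjacent pair:
  52–64 m: −αΔT+βΔS = −(2.1 × 10⁻⁴)(-1.8)+(7.7 × 10⁻⁴)(-0.30) = 1.5 × 10⁻⁴ → stable
  64–148 m: −αΔT+βΔS = −(2.1 × 10⁻⁴)(+2.6)+(7.7 × 10⁻⁴)(+1.86) = 8.9 × 10⁻⁴ → stable
  148–171 m: −αΔT+βΔS = −(2.1 × 10⁻⁴)(-1.7)+(7.7 × 10⁻⁴)(+0.42) = 6.8 × 10⁻⁴ → stable
  171–177 m: −αΔT+βΔS = −(2.1 × 10⁻⁴)(-0.6)+(7.7 × 10⁻⁴)(+0.10) = 2.0 × 10⁻⁴ → stable
Every interval has Δρ > 0: the column is stably stratified throughout.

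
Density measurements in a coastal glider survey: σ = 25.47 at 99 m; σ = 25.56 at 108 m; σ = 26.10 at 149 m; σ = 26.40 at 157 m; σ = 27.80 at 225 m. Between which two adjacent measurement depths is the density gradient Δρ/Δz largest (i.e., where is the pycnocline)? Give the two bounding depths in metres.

149–157 m

Compute the density gradient over each adjacent pair:
  99–108 m: Δρ/Δz = 0.09/9 = 0.010 kg m⁻⁴
  108–149 m: Δρ/Δz = 0.54/41 = 0.013 kg m⁻⁴
  149–157 m: Δρ/Δz = 0.30/8 = 0.037 kg m⁻⁴
  157–225 m: Δρ/Δz = 1.40/68 = 0.021 kg m⁻⁴
The largest gradient is in the 149–157 m interval — the pycnocline.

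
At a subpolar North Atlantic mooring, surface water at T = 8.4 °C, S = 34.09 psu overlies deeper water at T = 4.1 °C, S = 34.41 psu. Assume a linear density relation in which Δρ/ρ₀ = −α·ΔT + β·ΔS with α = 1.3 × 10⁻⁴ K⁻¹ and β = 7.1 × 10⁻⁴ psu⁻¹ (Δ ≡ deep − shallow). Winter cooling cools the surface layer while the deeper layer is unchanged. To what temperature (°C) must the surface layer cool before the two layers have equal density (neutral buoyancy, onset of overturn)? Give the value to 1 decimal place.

Neutral buoyancy requires Δρ = 0, i.e. −α(T_deep − T_surf′) + β(S_deep − S_surf) = 0.
T_surf′ = T_deep − (β/α)·ΔS = 4.1 − (7.1 × 10⁻⁴/1.3 × 10⁻⁴)·(+0.32) = 2.352 °C.
Cooling required: 8.4 − (2.352) = 6.048 °C.

2.4 °C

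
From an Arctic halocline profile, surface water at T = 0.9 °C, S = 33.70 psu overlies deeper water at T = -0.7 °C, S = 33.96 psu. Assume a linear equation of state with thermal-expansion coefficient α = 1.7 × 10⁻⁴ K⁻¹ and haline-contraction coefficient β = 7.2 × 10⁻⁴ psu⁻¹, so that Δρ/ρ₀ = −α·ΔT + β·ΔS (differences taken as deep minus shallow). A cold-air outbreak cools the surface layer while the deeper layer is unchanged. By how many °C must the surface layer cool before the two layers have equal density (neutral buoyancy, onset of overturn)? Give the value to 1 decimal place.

2.7 °C

Neutral buoyancy requires Δρ = 0, i.e. −α(T_deep − T_surf′) + β(S_deep − S_surf) = 0.
T_surf′ = T_deep − (β/α)·ΔS = -0.7 − (7.2 × 10⁻⁴/1.7 × 10⁻⁴)·(+0.26) = -1.801 °C.
Cooling required: 0.9 − (-1.801) = 2.701 °C.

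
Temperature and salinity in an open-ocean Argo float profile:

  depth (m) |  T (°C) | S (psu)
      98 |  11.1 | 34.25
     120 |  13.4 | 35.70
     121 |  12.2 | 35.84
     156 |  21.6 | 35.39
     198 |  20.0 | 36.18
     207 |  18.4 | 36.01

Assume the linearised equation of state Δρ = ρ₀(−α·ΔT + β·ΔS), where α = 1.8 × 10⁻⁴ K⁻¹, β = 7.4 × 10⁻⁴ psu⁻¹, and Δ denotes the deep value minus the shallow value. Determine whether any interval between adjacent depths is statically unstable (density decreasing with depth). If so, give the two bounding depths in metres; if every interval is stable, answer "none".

121–156 m

Evaluate Δρ/ρ₀ = −αΔT + βΔS across each adjacent pair:
  98–120 m: −αΔT+βΔS = −(1.8 × 10⁻⁴)(+2.3)+(7.4 × 10⁻⁴)(+1.45) = 6.6 × 10⁻⁴ → stable
  120–121 m: −αΔT+βΔS = −(1.8 × 10⁻⁴)(-1.2)+(7.4 × 10⁻⁴)(+0.14) = 3.2 × 10⁻⁴ → stable
  121–156 m: −αΔT+βΔS = −(1.8 × 10⁻⁴)(+9.4)+(7.4 × 10⁻⁴)(-0.45) = -2.0 × 10⁻³ → UNSTABLE
  156–198 m: −αΔT+βΔS = −(1.8 × 10⁻⁴)(-1.6)+(7.4 × 10⁻⁴)(+0.79) = 8.7 × 10⁻⁴ → stable
  198–207 m: −αΔT+βΔS = −(1.8 × 10⁻⁴)(-1.6)+(7.4 × 10⁻⁴)(-0.17) = 1.6 × 10⁻⁴ → stable
The 121–156 m interval has Δρ < 0: lighter water underlies denser water.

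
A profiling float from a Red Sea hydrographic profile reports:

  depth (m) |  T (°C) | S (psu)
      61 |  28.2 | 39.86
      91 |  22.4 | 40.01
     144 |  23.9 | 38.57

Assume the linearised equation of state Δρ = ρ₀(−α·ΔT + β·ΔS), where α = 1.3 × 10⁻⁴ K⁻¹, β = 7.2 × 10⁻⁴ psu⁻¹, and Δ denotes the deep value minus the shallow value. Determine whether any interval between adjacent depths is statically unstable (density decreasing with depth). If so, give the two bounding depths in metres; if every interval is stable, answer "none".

91–144 m

Evaluate Δρ/ρ₀ = −αΔT + βΔS across each adjacent pair:
  61–91 m: −αΔT+βΔS = −(1.3 × 10⁻⁴)(-5.8)+(7.2 × 10⁻⁴)(+0.15) = 8.6 × 10⁻⁴ → stable
  91–144 m: −αΔT+βΔS = −(1.3 × 10⁻⁴)(+1.5)+(7.2 × 10⁻⁴)(-1.44) = -1.2 × 10⁻³ → UNSTABLE
The 91–144 m interval has Δρ < 0: lighter water underlies denser water.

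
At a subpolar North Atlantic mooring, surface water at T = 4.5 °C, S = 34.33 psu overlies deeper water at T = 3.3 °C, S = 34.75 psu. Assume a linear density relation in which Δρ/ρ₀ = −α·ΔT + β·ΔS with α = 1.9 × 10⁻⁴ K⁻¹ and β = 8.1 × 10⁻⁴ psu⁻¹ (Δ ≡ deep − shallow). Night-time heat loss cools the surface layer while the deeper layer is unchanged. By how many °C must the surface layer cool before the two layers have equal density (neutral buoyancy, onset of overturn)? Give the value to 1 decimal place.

Neutral buoyancy requires Δρ = 0, i.e. −α(T_deep − T_surf′) + β(S_deep − S_surf) = 0.
T_surf′ = T_deep − (β/α)·ΔS = 3.3 − (8.1 × 10⁻⁴/1.9 × 10⁻⁴)·(+0.42) = 1.509 °C.
Cooling required: 4.5 − (1.509) = 2.991 °C.

3.0 °C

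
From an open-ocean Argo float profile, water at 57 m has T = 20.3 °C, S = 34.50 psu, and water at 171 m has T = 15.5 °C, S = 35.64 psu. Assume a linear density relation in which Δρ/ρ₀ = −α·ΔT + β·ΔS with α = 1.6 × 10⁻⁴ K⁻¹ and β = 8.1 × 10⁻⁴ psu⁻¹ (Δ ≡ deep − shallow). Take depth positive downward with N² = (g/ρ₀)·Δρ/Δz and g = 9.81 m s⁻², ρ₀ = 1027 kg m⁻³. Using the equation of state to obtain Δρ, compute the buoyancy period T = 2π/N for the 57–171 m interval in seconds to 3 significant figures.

ΔT = -4.8 K, ΔS = +1.14 psu (deep − shallow).
Δρ/ρ₀ = −αΔT + βΔS = 7.68 × 10⁻⁴ + 9.234 × 10⁻⁴ = 1.6914 × 10⁻³, so Δρ ≈ 1.737 kg m⁻³.
N² = (g/ρ₀)·Δρ/Δz = g·(Δρ/ρ₀)/Δz = 9.81 × 1.6914 × 10⁻³ / 114 = 1.4555 × 10⁻⁴ s⁻².
N = √(1.4555 × 10⁻⁴) = 0.012064 rad s⁻¹ → T = 2π/N = 520.82 s ≈ 521 s.

521 s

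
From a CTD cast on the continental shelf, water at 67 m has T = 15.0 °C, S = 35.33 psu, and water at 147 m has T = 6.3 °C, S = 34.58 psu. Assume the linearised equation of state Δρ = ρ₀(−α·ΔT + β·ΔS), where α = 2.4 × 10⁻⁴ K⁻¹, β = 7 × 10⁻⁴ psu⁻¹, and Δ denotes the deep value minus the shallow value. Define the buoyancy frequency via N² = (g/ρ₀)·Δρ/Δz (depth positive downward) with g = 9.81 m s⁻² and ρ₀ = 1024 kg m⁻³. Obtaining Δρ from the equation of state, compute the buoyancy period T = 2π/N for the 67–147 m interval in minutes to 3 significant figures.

7.56 min

ΔT = -8.7 K, ΔS = -0.75 psu (deep − shallow).
Δρ/ρ₀ = −αΔT + βΔS = 2.088 × 10⁻³ − 5.25 × 10⁻⁴ = 1.563 × 10⁻³, so Δρ ≈ 1.601 kg m⁻³.
N² = (g/ρ₀)·Δρ/Δz = g·(Δρ/ρ₀)/Δz = 9.81 × 1.563 × 10⁻³ / 80 = 1.9166 × 10⁻⁴ s⁻².
N = √(1.9166 × 10⁻⁴) = 0.013844 rad s⁻¹ → T = 2π/N = 453.86 s = 7.5643 min ≈ 7.56 min.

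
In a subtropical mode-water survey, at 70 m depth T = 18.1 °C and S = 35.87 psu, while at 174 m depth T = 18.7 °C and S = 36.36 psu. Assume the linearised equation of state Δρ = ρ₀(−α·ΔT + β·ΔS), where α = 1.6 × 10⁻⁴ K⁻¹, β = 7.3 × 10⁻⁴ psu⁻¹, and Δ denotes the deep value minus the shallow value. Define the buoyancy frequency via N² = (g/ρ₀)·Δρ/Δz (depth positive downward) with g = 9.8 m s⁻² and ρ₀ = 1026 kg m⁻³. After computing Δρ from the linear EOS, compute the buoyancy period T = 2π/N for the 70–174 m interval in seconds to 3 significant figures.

ΔT = +0.6 K, ΔS = +0.49 psu (deep − shallow).
Δρ/ρ₀ = −αΔT + βΔS = -9.60 × 10⁻⁵ + 3.577 × 10⁻⁴ = 2.617 × 10⁻⁴, so Δρ ≈ 0.2685 kg m⁻³.
N² = (g/ρ₀)·Δρ/Δz = g·(Δρ/ρ₀)/Δz = 9.8 × 2.617 × 10⁻⁴ / 104 = 2.4660 × 10⁻⁵ s⁻².
N = √(2.4660 × 10⁻⁵) = 4.9659 × 10⁻³ rad s⁻¹ → T = 2π/N = 1.2653 × 10³ s ≈ 1.27 × 10³ s.

1.27 × 10³ s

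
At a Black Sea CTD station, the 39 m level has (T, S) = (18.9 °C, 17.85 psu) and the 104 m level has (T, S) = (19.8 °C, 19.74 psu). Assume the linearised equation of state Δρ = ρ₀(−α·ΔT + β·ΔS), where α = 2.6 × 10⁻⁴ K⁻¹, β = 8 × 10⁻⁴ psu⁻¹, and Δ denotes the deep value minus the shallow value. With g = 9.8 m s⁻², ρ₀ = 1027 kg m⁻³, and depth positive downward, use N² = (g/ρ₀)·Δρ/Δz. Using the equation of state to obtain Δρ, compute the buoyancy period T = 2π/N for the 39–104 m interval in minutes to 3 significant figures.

7.54 min

ΔT = +0.9 K, ΔS = +1.89 psu (deep − shallow).
Δρ/ρ₀ = −αΔT + βΔS = -2.34 × 10⁻⁴ + 1.512 × 10⁻³ = 1.278 × 10⁻³, so Δρ ≈ 1.313 kg m⁻³.
N² = (g/ρ₀)·Δρ/Δz = g·(Δρ/ρ₀)/Δz = 9.8 × 1.278 × 10⁻³ / 65 = 1.9268 × 10⁻⁴ s⁻².
N = √(1.9268 × 10⁻⁴) = 0.013881 rad s⁻¹ → T = 2π/N = 452.65 s = 7.5442 min ≈ 7.54 min.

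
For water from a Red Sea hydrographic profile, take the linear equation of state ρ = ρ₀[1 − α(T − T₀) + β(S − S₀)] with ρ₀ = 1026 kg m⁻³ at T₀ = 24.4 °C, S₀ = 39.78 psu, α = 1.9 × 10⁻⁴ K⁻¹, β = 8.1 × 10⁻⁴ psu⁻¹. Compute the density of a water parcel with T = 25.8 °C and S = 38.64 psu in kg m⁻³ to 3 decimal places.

1024.780 kg m⁻³

T − T₀ = +1.4 K, S − S₀ = -1.14 psu.
Bracket = 1 − α·(+1.4) + β·(-1.14) = 1 + (-1.1894 × 10⁻³) = 0.9988106.
ρ = 1026 × 0.9988106 = 1024.780 kg m⁻³.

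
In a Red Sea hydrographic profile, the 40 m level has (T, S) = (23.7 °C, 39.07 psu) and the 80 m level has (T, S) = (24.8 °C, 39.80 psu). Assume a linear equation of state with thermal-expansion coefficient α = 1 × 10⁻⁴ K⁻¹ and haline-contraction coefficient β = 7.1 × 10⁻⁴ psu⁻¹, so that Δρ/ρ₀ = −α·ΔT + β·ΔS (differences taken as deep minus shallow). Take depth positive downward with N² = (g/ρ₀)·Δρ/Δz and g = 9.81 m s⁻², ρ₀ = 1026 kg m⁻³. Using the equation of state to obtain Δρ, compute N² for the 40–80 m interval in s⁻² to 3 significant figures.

ΔT = +1.1 K, ΔS = +0.73 psu (deep − shallow).
Δρ/ρ₀ = −αΔT + βΔS = -1.10 × 10⁻⁴ + 5.183 × 10⁻⁴ = 4.083 × 10⁻⁴, so Δρ ≈ 0.4189 kg m⁻³.
N² = (g/ρ₀)·Δρ/Δz = g·(Δρ/ρ₀)/Δz = 9.81 × 4.083 × 10⁻⁴ / 40 = 1.0014 × 10⁻⁴ s⁻² ≈ 1.00 × 10⁻⁴ s⁻².

1.00 × 10⁻⁴ s⁻²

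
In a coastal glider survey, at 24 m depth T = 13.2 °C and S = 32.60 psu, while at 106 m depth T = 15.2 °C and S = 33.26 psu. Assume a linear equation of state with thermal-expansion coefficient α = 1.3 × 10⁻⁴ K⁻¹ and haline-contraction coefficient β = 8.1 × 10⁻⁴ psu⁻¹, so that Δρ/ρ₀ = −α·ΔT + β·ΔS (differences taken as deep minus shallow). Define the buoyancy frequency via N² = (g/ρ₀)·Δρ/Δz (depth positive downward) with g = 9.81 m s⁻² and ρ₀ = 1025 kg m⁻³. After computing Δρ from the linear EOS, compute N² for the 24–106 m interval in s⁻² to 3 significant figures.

ΔT = +2.0 K, ΔS = +0.66 psu (deep − shallow).
Δρ/ρ₀ = −αΔT + βΔS = -2.60 × 10⁻⁴ + 5.346 × 10⁻⁴ = 2.746 × 10⁻⁴, so Δρ ≈ 0.2815 kg m⁻³.
N² = (g/ρ₀)·Δρ/Δz = g·(Δρ/ρ₀)/Δz = 9.81 × 2.746 × 10⁻⁴ / 82 = 3.2852 × 10⁻⁵ s⁻² ≈ 3.29 × 10⁻⁵ s⁻².

3.29 × 10⁻⁵ s⁻²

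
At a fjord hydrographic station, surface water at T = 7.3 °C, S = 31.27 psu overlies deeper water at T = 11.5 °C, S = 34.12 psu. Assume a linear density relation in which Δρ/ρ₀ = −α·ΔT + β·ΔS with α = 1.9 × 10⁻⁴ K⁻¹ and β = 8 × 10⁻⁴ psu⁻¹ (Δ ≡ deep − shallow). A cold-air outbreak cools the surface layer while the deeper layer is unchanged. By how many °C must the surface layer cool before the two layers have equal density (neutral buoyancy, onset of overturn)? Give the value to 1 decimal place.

Neutral buoyancy requires Δρ = 0, i.e. −α(T_deep − T_surf′) + β(S_deep − S_surf) = 0.
T_surf′ = T_deep − (β/α)·ΔS = 11.5 − (8 × 10⁻⁴/1.9 × 10⁻⁴)·(+2.85) = -0.500 °C.
Cooling required: 7.3 − (-0.500) = 7.800 °C.

7.8 °C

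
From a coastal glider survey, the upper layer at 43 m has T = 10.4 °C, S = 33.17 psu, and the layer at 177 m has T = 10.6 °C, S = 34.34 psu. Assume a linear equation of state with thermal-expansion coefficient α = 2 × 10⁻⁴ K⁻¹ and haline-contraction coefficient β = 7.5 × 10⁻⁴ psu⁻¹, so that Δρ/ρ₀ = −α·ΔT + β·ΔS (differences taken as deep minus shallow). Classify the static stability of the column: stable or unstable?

ΔT = 10.6 − 10.4 = +0.2 K and ΔS = 34.34 − 33.17 = +1.17 psu (deep − shallow).
−αΔT = -4.00 × 10⁻⁵; βΔS = 8.775 × 10⁻⁴; sum Δρ/ρ₀ = 8.375 × 10⁻⁴.
Δρ/ρ₀ > 0, so Δρ > 0: deeper water is denser → statically stable.

stable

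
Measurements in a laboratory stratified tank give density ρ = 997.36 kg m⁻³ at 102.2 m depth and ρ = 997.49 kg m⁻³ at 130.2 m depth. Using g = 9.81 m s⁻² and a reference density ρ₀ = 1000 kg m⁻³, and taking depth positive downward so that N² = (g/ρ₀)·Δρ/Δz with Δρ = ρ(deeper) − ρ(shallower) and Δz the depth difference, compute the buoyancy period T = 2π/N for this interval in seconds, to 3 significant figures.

931 s

Δρ = 997.49 − 997.36 = 0.13 kg m⁻³ over Δz = 130.2 − 102.2 = 28 m.
N² = (9.81/1000) × (0.13/28) = 4.5546 × 10⁻⁵ s⁻².
N = √(4.5546 × 10⁻⁵) = 6.7488 × 10⁻³ rad s⁻¹, so T = 2π/N = 931.01 s ≈ 931 s.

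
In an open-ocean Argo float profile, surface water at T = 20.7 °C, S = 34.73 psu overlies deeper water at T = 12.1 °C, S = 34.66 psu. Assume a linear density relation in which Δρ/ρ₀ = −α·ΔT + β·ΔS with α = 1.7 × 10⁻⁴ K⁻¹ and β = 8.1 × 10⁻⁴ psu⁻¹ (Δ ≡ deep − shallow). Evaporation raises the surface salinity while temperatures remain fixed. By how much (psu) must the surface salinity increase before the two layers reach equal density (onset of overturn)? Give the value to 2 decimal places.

1.73 psu

Neutral buoyancy requires −α(T_deep − T_surf) + β(S_deep − S_surf′) = 0.
S_surf′ = S_deep − (α/β)·ΔT = 34.66 − (1.7 × 10⁻⁴/8.1 × 10⁻⁴)·(-8.6) = 36.4649 psu.
Increase required: 36.4649 − 34.73 = 1.7349 psu.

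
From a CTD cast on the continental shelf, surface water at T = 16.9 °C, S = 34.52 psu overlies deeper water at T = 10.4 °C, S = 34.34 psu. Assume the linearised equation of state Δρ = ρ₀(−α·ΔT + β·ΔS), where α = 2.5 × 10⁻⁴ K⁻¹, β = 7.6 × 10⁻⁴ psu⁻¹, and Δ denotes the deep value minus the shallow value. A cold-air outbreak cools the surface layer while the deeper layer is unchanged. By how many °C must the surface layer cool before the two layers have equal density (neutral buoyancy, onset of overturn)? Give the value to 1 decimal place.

Neutral buoyancy requires Δρ = 0, i.e. −α(T_deep − T_surf′) + β(S_deep − S_surf) = 0.
T_surf′ = T_deep − (β/α)·ΔS = 10.4 − (7.6 × 10⁻⁴/2.5 × 10⁻⁴)·(-0.18) = 10.947 °C.
Cooling required: 16.9 − (10.947) = 5.953 °C.

6.0 °C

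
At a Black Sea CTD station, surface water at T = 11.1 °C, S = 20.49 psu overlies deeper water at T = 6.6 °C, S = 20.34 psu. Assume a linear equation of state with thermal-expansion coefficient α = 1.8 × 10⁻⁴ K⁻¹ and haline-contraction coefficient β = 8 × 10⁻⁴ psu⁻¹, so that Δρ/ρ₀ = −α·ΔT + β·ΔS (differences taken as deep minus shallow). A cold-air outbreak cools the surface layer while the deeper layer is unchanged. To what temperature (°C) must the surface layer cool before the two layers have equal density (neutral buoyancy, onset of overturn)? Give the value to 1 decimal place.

7.3 °C

Neutral buoyancy requires Δρ = 0, i.e. −α(T_deep − T_surf′) + β(S_deep − S_surf) = 0.
T_surf′ = T_deep − (β/α)·ΔS = 6.6 − (8 × 10⁻⁴/1.8 × 10⁻⁴)·(-0.15) = 7.267 °C.
Cooling required: 11.1 − (7.267) = 3.833 °C.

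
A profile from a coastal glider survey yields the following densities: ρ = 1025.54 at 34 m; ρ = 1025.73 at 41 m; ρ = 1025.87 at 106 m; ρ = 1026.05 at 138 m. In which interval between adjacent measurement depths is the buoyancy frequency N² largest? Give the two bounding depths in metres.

Compute the density gradient over each adjacent pair:
  34–41 m: Δρ/Δz = 0.19/7 = 0.027 kg m⁻⁴
  41–106 m: Δρ/Δz = 0.14/65 = 2.2 × 10⁻³ kg m⁻⁴
  106–138 m: Δρ/Δz = 0.18/32 = 5.6 × 10⁻³ kg m⁻⁴
The largest gradient is in the 34–41 m interval — the pycnocline.

34–41 m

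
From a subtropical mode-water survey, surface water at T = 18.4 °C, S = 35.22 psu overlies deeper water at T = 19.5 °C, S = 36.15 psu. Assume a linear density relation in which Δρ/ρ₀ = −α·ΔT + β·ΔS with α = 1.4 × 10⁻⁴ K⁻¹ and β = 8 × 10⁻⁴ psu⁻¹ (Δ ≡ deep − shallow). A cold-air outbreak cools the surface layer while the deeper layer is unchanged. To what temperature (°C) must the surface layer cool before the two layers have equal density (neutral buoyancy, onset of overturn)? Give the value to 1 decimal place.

14.2 °C

Neutral buoyancy requires Δρ = 0, i.e. −α(T_deep − T_surf′) + β(S_deep − S_surf) = 0.
T_surf′ = T_deep − (β/α)·ΔS = 19.5 − (8 × 10⁻⁴/1.4 × 10⁻⁴)·(+0.93) = 14.186 °C.
Cooling required: 18.4 − (14.186) = 4.214 °C.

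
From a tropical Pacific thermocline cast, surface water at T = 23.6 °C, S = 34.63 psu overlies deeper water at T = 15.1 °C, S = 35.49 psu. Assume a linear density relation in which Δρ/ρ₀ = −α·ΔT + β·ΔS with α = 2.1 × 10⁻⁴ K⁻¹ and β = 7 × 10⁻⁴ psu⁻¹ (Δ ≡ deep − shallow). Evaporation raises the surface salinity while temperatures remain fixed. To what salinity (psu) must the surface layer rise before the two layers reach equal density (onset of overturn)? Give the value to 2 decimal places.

38.04 psu

Neutral buoyancy requires −α(T_deep − T_surf) + β(S_deep − S_surf′) = 0.
S_surf′ = S_deep − (α/β)·ΔT = 35.49 − (2.1 × 10⁻⁴/7 × 10⁻⁴)·(-8.5) = 38.0400 psu.
Increase required: 38.0400 − 34.63 = 3.4100 psu.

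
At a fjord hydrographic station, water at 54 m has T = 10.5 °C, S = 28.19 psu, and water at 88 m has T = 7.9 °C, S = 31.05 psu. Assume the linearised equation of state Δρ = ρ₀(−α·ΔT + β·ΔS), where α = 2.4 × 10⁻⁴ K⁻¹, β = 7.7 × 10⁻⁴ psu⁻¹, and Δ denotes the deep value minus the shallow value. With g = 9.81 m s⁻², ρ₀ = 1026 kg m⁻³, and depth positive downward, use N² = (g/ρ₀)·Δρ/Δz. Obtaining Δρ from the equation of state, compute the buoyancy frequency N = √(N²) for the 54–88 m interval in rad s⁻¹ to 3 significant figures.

ΔT = -2.6 K, ΔS = +2.86 psu (deep − shallow).
Δρ/ρ₀ = −αΔT + βΔS = 6.24 × 10⁻⁴ + 2.2022 × 10⁻³ = 2.8262 × 10⁻³, so Δρ ≈ 2.900 kg m⁻³.
N² = (g/ρ₀)·Δρ/Δz = g·(Δρ/ρ₀)/Δz = 9.81 × 2.8262 × 10⁻³ / 34 = 8.1544 × 10⁻⁴ s⁻².
N = √(8.1544 × 10⁻⁴) = 0.028556 rad s⁻¹ ≈ 0.0286 rad s⁻¹.

0.0286 rad s⁻¹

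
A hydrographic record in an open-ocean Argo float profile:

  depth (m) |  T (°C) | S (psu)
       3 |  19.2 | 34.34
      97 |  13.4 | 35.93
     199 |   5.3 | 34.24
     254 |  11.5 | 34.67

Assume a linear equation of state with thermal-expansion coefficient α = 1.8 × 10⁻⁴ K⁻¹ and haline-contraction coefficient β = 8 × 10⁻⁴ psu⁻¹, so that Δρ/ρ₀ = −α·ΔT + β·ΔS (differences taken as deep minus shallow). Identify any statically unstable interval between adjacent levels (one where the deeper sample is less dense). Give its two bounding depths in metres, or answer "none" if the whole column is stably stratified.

Evaluate Δρ/ρ₀ = −αΔT + βΔS across each adjacent pair:
  3–97 m: −αΔT+βΔS = −(1.8 × 10⁻⁴)(-5.8)+(8 × 10⁻⁴)(+1.59) = 2.3 × 10⁻³ → stable
  97–199 m: −αΔT+βΔS = −(1.8 × 10⁻⁴)(-8.1)+(8 × 10⁻⁴)(-1.69) = 1.1 × 10⁻⁴ → stable
  199–254 m: −αΔT+βΔS = −(1.8 × 10⁻⁴)(+6.2)+(8 × 10⁻⁴)(+0.43) = -7.7 × 10⁻⁴ → UNSTABLE
The 199–254 m interval has Δρ < 0: lighter water underlies denser water.

199–254 m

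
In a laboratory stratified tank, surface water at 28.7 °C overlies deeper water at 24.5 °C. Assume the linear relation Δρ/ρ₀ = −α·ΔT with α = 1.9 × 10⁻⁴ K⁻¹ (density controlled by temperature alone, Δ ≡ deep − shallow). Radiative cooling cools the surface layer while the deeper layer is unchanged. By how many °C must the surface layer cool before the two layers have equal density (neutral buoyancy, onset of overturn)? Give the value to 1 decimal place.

4.2 °C

With temperature the only control, equal density requires T_surf′ = T_deep.
T_surf′ = 24.5 °C.
Cooling required: 28.7 − 24.5 = 4.2 °C.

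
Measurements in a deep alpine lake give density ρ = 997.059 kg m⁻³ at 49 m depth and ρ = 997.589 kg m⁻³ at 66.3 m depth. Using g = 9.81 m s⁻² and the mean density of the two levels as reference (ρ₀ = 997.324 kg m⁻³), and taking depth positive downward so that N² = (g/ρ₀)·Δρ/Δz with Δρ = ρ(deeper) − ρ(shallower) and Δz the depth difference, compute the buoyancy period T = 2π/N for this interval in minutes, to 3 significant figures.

Δρ = 997.589 − 997.059 = 0.530 kg m⁻³ over Δz = 66.3 − 49 = 17.3 m.
N² = (9.81/997.324) × (0.530/17.3) = 3.0134 × 10⁻⁴ s⁻².
N = √(3.0134 × 10⁻⁴) = 0.017359 rad s⁻¹, so T = 2π/N = 361.96 s = 6.0327 min ≈ 6.03 min.

6.03 min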